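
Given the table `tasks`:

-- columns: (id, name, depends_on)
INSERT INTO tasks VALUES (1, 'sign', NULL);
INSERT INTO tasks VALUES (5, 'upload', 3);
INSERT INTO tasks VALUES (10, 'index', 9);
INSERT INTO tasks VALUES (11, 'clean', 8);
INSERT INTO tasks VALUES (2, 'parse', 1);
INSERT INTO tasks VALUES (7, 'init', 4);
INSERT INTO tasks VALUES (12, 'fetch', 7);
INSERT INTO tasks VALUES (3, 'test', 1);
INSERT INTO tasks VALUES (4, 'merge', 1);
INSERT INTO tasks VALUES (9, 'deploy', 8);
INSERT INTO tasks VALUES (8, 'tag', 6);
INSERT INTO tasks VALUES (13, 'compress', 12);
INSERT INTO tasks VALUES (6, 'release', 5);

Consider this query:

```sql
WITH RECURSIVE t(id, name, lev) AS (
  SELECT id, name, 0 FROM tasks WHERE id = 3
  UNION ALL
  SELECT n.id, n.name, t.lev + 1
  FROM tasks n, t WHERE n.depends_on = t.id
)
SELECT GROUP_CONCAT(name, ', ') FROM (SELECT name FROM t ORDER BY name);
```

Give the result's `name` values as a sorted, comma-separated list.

clean, deploy, index, release, tag, test, upload

Base: id=3 (test) at lev 0.
Iteration 1: rows with depends_on in {3} -> upload (id 5, lev 1).
Iteration 2: rows with depends_on in {5} -> release (id 6, lev 2).
Iteration 3: rows with depends_on in {6} -> tag (id 8, lev 3).
Iteration 4: rows with depends_on in {8} -> deploy (id 9, lev 4), clean (id 11, lev 4).
Iteration 5: rows with depends_on in {9,11} -> index (id 10, lev 5).
Iteration 6: no rows with depends_on in {10}; recursion stops.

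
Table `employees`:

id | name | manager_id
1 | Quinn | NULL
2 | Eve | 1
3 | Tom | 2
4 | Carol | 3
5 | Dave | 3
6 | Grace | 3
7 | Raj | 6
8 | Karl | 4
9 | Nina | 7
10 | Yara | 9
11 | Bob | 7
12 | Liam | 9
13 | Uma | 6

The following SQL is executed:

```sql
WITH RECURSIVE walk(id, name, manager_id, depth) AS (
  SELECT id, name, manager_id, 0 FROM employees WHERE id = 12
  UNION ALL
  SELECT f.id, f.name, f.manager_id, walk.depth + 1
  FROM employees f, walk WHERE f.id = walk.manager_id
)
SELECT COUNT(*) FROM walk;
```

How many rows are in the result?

7

Base: id=12 (Liam), manager_id=9, depth 0.
Iteration 1: join on id=9 -> Nina (id 9, manager_id=7, depth 1).
Iteration 2: join on id=7 -> Raj (id 7, manager_id=6, depth 2).
Iteration 3: join on id=6 -> Grace (id 6, manager_id=3, depth 3).
Iteration 4: join on id=3 -> Tom (id 3, manager_id=2, depth 4).
Iteration 5: join on id=2 -> Eve (id 2, manager_id=1, depth 5).
Iteration 6: join on id=1 -> Quinn (id 1, manager_id=NULL, depth 6).
Iteration 7: manager_id is NULL; no match; recursion stops.
Total rows emitted: 7.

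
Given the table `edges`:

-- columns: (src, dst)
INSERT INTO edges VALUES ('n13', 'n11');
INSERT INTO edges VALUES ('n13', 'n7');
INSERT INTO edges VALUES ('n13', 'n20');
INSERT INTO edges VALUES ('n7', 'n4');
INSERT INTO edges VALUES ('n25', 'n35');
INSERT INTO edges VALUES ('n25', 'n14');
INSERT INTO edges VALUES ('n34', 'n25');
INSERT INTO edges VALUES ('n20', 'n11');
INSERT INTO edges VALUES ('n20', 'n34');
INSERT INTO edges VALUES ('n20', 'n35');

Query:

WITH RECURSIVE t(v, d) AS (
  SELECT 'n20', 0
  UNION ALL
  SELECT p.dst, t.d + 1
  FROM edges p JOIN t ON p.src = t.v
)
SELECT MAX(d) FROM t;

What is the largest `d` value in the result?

Base: (n20, d=0).
Iteration 1: edges from {n20} -> (n11, d=1), (n34, d=1), (n35, d=1).
Iteration 2: edges from {n11,n34,n35} -> (n25, d=2).
Iteration 3: edges from {n25} -> (n14, d=3), (n35, d=3).
Iteration 4: no outgoing edges from {n14,n35}; recursion stops.
d values: 0, 1, 1, 1, 2, 3, 3; the maximum is 3.

3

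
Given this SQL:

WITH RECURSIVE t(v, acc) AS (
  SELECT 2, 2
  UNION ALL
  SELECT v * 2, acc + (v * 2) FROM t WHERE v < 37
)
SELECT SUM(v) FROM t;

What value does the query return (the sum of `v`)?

Base: v=2, acc=2.
Iteration 1: 2 < 37 holds -> v = 2 * 2 = 4, acc = 2 + 4 = 6.
Iteration 2: 4 < 37 holds -> v = 4 * 2 = 8, acc = 6 + 8 = 14.
Iteration 3: 8 < 37 holds -> v = 8 * 2 = 16, acc = 14 + 16 = 30.
Iteration 4: 16 < 37 holds -> v = 16 * 2 = 32, acc = 30 + 32 = 62.
Iteration 5: 32 < 37 holds -> v = 32 * 2 = 64, acc = 62 + 64 = 126.
Iteration 6: 64 < 37 fails; recursion stops.
SUM(v) = 2 + 4 + 8 + 16 + 32 + 64 = 126.

126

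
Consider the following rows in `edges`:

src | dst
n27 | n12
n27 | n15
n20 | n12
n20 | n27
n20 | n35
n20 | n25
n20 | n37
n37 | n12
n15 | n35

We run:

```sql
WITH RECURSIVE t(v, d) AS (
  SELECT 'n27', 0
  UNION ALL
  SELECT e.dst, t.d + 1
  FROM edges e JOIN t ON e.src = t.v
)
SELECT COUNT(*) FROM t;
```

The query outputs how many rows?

4

Base: (n27, d=0).
Iteration 1: edges from {n27} -> (n12, d=1), (n15, d=1).
Iteration 2: edges from {n12,n15} -> (n35, d=2).
Iteration 3: no outgoing edges from {n35}; recursion stops.
Total rows emitted: 4.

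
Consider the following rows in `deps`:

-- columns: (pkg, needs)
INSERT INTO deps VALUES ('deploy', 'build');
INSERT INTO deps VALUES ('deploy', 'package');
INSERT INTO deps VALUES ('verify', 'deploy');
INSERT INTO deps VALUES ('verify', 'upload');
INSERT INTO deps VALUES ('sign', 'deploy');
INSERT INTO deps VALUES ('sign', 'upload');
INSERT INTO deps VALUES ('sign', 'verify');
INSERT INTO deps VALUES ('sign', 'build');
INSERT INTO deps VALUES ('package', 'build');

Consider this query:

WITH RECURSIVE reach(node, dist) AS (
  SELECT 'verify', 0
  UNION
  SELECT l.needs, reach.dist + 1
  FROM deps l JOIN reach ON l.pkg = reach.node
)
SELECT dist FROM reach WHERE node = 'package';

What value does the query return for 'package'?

Base: (verify, dist=0).
Iteration 1: edges from {verify} -> (deploy, dist=1), (upload, dist=1).
Iteration 2: edges from {deploy,upload} -> (build, dist=2), (package, dist=2).
Iteration 3: edges from {build,package} -> (build, dist=3).
Iteration 4: no outgoing edges from {build}; recursion stops.

2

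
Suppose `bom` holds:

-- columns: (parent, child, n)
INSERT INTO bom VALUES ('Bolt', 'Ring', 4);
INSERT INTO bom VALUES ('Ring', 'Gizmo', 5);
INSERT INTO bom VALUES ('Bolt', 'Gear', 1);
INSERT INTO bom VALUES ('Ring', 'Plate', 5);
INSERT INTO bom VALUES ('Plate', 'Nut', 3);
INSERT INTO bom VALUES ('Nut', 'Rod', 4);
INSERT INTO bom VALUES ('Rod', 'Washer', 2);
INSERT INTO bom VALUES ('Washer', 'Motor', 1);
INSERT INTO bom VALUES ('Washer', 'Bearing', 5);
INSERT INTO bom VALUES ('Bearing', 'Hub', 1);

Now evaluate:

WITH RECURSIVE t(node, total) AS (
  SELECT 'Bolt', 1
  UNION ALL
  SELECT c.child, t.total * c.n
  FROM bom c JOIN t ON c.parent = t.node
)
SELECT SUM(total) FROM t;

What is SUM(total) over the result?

Base: (Bolt, total=1).
Iteration 1: components of {Bolt} -> Gear = 1*1 = 1, Ring = 1*4 = 4.
Iteration 2: components of {Gear,Ring} -> Gizmo = 4*5 = 20, Plate = 4*5 = 20.
Iteration 3: components of {Gizmo,Plate} -> Nut = 20*3 = 60.
Iteration 4: components of {Nut} -> Rod = 60*4 = 240.
Iteration 5: components of {Rod} -> Washer = 240*2 = 480.
Iteration 6: components of {Washer} -> Bearing = 480*5 = 2400, Motor = 480*1 = 480.
Iteration 7: components of {Bearing,Motor} -> Hub = 2400*1 = 2400.
Iteration 8: no further components; recursion stops.
SUM(total) = 1 + 4 + 1 + 20 + 20 + 60 + 240 + 480 + 480 + 2400 + 2400 = 6106.

6106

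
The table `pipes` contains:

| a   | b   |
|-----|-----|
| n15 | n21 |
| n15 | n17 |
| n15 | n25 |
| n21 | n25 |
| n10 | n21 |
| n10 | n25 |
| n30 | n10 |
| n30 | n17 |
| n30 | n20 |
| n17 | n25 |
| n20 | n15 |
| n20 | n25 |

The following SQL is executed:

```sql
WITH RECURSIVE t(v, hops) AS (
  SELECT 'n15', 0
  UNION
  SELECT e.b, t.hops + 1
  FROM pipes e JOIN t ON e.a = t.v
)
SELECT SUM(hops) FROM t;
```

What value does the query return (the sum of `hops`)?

5

Base: (n15, hops=0).
Iteration 1: edges from {n15} -> (n17, hops=1), (n21, hops=1), (n25, hops=1).
Iteration 2: edges from {n17,n21,n25} -> (n25, hops=2). [UNION drops 1 duplicate row(s)]
Iteration 3: no outgoing edges from {n25}; recursion stops.
SUM(hops) = 0 + 1 + 1 + 1 + 2 = 5.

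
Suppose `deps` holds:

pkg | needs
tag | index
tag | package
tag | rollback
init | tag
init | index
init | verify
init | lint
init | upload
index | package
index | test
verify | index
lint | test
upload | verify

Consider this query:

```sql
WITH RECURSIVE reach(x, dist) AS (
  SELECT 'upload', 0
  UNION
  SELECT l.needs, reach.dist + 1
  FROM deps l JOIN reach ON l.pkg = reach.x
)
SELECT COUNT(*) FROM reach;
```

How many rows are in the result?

5

Base: (upload, dist=0).
Iteration 1: edges from {upload} -> (verify, dist=1).
Iteration 2: edges from {verify} -> (index, dist=2).
Iteration 3: edges from {index} -> (package, dist=3), (test, dist=3).
Iteration 4: no outgoing edges from {package,test}; recursion stops.
Total rows emitted: 5.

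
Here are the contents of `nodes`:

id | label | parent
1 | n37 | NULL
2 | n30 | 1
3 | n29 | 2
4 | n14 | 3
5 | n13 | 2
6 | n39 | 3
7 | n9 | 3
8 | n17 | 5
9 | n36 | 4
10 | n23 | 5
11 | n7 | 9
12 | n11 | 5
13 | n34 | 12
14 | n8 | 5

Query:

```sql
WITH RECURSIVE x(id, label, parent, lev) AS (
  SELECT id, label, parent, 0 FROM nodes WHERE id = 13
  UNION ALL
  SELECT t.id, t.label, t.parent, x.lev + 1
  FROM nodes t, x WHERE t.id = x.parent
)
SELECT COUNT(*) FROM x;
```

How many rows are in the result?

5

Base: id=13 (n34), parent=12, lev 0.
Iteration 1: join on id=12 -> n11 (id 12, parent=5, lev 1).
Iteration 2: join on id=5 -> n13 (id 5, parent=2, lev 2).
Iteration 3: join on id=2 -> n30 (id 2, parent=1, lev 3).
Iteration 4: join on id=1 -> n37 (id 1, parent=NULL, lev 4).
Iteration 5: parent is NULL; no match; recursion stops.
Total rows emitted: 5.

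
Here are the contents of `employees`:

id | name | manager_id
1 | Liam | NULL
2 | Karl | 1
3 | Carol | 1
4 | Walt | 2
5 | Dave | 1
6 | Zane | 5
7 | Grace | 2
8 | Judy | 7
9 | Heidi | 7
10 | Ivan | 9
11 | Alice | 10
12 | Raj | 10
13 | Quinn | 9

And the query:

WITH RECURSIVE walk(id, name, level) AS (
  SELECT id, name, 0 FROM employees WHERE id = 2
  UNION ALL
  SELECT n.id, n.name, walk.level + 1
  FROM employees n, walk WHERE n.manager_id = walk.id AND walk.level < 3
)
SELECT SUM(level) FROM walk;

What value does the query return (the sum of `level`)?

Base: id=2 (Karl) at level 0.
Iteration 1: rows with manager_id in {2} -> Walt (id 4, level 1), Grace (id 7, level 1).
Iteration 2: rows with manager_id in {4,7} -> Judy (id 8, level 2), Heidi (id 9, level 2).
Iteration 3: rows with manager_id in {8,9} -> Ivan (id 10, level 3), Quinn (id 13, level 3).
Iteration 4: level < 3 fails for all current rows; recursion stops.
SUM(level) = 0 + 1 + 1 + 2 + 2 + 3 + 3 = 12.

12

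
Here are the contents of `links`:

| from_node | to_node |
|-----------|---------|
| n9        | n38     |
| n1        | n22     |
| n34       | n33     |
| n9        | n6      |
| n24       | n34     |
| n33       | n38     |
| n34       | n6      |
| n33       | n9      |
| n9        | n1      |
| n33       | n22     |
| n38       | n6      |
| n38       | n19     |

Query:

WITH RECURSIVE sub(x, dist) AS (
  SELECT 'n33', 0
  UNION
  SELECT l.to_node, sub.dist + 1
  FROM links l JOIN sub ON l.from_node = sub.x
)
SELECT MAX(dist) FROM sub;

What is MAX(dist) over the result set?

3

Base: (n33, dist=0).
Iteration 1: edges from {n33} -> (n22, dist=1), (n38, dist=1), (n9, dist=1).
Iteration 2: edges from {n22,n38,n9} -> (n1, dist=2), (n19, dist=2), (n38, dist=2), (n6, dist=2). [UNION drops 1 duplicate row(s)]
Iteration 3: edges from {n1,n19,n38,n6} -> (n19, dist=3), (n22, dist=3), (n6, dist=3).
Iteration 4: no outgoing edges from {n19,n22,n6}; recursion stops.
dist values: 0, 1, 1, 1, 2, 2, 2, 2, 3, 3, 3; the maximum is 3.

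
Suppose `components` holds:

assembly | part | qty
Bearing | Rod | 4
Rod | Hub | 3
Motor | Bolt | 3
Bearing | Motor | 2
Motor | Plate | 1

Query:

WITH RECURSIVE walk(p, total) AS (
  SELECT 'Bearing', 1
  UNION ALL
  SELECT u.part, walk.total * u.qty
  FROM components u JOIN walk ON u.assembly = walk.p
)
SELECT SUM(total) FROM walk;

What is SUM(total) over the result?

Base: (Bearing, total=1).
Iteration 1: components of {Bearing} -> Motor = 1*2 = 2, Rod = 1*4 = 4.
Iteration 2: components of {Motor,Rod} -> Bolt = 2*3 = 6, Hub = 4*3 = 12, Plate = 2*1 = 2.
Iteration 3: no further components; recursion stops.
SUM(total) = 1 + 4 + 2 + 12 + 2 + 6 = 27.

27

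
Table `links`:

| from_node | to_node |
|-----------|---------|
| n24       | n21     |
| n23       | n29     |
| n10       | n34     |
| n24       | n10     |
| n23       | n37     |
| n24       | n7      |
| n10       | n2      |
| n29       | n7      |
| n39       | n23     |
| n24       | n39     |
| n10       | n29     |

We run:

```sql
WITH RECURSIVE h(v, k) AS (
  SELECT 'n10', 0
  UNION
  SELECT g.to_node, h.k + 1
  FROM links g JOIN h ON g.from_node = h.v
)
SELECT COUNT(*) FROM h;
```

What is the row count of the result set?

5

Base: (n10, k=0).
Iteration 1: edges from {n10} -> (n2, k=1), (n29, k=1), (n34, k=1).
Iteration 2: edges from {n2,n29,n34} -> (n7, k=2).
Iteration 3: no outgoing edges from {n7}; recursion stops.
Total rows emitted: 5.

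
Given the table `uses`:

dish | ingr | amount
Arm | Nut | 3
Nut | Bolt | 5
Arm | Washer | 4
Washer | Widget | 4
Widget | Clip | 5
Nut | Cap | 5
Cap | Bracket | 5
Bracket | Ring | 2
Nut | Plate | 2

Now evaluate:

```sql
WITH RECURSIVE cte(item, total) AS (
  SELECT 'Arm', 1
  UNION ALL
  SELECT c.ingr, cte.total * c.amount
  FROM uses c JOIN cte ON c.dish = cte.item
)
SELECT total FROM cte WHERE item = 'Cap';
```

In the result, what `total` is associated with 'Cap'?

15

Base: (Arm, total=1).
Iteration 1: components of {Arm} -> Nut = 1*3 = 3, Washer = 1*4 = 4.
Iteration 2: components of {Nut,Washer} -> Bolt = 3*5 = 15, Cap = 3*5 = 15, Plate = 3*2 = 6, Widget = 4*4 = 16.
Iteration 3: components of {Bolt,Cap,Plate,Widget} -> Bracket = 15*5 = 75, Clip = 16*5 = 80.
Iteration 4: components of {Bracket,Clip} -> Ring = 75*2 = 150.
Iteration 5: no further components; recursion stops.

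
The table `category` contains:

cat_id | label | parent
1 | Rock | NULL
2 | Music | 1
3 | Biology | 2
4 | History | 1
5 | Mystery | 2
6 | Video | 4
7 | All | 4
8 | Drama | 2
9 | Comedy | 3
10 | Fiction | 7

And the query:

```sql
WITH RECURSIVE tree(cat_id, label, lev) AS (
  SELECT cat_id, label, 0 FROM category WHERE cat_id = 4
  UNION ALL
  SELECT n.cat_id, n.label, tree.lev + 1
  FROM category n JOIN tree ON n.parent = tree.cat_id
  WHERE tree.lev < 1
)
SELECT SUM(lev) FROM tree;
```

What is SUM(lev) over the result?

2

Base: cat_id=4 (History) at lev 0.
Iteration 1: rows with parent in {4} -> Video (id 6, lev 1), All (id 7, lev 1).
Iteration 2: lev < 1 fails for all current rows; recursion stops.
SUM(lev) = 0 + 1 + 1 = 2.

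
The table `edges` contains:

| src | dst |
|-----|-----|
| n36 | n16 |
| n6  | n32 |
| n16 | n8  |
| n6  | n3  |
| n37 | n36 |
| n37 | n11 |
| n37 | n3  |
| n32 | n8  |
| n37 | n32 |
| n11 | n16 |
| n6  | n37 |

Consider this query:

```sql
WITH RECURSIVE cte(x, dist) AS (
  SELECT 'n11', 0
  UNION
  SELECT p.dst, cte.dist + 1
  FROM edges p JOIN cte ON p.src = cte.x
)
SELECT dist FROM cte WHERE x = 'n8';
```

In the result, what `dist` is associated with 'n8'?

2

Base: (n11, dist=0).
Iteration 1: edges from {n11} -> (n16, dist=1).
Iteration 2: edges from {n16} -> (n8, dist=2).
Iteration 3: no outgoing edges from {n8}; recursion stops.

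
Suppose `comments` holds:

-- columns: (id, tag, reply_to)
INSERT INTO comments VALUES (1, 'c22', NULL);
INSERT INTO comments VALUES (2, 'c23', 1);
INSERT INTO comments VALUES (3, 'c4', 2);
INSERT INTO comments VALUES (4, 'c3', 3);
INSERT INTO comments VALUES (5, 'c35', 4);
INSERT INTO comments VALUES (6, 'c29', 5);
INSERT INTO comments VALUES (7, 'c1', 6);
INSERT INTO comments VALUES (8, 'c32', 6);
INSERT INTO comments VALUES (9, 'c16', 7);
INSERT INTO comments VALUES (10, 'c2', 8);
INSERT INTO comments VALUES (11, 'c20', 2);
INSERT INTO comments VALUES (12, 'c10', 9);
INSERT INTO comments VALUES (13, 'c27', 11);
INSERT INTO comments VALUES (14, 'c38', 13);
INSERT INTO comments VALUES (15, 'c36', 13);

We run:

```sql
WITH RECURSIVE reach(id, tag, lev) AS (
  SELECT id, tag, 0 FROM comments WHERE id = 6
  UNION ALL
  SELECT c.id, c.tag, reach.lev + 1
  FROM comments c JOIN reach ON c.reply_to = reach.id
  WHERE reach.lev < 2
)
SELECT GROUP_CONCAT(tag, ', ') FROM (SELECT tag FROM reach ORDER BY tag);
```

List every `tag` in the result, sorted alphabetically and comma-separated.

c1, c16, c2, c29, c32

Base: id=6 (c29) at lev 0.
Iteration 1: rows with reply_to in {6} -> c1 (id 7, lev 1), c32 (id 8, lev 1).
Iteration 2: rows with reply_to in {7,8} -> c16 (id 9, lev 2), c2 (id 10, lev 2).
Iteration 3: lev < 2 fails for all current rows; recursion stops.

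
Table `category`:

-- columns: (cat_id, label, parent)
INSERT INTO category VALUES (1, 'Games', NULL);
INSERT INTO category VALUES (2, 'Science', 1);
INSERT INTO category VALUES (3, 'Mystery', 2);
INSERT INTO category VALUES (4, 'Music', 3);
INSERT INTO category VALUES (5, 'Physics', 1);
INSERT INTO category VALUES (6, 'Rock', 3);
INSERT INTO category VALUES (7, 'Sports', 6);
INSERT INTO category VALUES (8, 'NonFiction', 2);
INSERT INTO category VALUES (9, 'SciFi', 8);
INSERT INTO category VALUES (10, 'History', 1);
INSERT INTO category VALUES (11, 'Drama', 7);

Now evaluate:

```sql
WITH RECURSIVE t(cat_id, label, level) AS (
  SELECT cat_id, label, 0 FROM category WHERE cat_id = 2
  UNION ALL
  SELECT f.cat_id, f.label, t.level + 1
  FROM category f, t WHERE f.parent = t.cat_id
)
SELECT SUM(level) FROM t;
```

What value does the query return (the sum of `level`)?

15

Base: cat_id=2 (Science) at level 0.
Iteration 1: rows with parent in {2} -> Mystery (id 3, level 1), NonFiction (id 8, level 1).
Iteration 2: rows with parent in {3,8} -> Music (id 4, level 2), Rock (id 6, level 2), SciFi (id 9, level 2).
Iteration 3: rows with parent in {4,6,9} -> Sports (id 7, level 3).
Iteration 4: rows with parent in {7} -> Drama (id 11, level 4).
Iteration 5: no rows with parent in {11}; recursion stops.
SUM(level) = 0 + 1 + 1 + 2 + 2 + 2 + 3 + 4 = 15.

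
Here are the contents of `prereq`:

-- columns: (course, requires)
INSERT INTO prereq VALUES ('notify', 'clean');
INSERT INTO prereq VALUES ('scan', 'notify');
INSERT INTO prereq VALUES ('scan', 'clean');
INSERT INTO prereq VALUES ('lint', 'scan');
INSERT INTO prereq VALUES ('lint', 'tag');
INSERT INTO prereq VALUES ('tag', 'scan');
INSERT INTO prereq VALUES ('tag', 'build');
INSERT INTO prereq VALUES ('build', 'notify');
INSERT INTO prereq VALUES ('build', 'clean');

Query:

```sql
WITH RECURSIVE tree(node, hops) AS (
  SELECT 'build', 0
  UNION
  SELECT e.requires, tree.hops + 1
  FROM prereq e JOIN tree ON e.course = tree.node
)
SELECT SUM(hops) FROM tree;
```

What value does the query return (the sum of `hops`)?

Base: (build, hops=0).
Iteration 1: edges from {build} -> (clean, hops=1), (notify, hops=1).
Iteration 2: edges from {clean,notify} -> (clean, hops=2).
Iteration 3: no outgoing edges from {clean}; recursion stops.
SUM(hops) = 0 + 1 + 1 + 2 = 4.

4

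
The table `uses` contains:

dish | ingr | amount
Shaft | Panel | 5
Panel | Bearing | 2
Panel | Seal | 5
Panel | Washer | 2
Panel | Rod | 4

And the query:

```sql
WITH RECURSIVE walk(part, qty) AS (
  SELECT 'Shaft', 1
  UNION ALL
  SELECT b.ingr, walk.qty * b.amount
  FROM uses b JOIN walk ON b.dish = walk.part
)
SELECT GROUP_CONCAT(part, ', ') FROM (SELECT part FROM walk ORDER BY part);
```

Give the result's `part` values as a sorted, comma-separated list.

Bearing, Panel, Rod, Seal, Shaft, Washer

Base: (Shaft, qty=1).
Iteration 1: components of {Shaft} -> Panel = 1*5 = 5.
Iteration 2: components of {Panel} -> Bearing = 5*2 = 10, Rod = 5*4 = 20, Seal = 5*5 = 25, Washer = 5*2 = 10.
Iteration 3: no further components; recursion stops.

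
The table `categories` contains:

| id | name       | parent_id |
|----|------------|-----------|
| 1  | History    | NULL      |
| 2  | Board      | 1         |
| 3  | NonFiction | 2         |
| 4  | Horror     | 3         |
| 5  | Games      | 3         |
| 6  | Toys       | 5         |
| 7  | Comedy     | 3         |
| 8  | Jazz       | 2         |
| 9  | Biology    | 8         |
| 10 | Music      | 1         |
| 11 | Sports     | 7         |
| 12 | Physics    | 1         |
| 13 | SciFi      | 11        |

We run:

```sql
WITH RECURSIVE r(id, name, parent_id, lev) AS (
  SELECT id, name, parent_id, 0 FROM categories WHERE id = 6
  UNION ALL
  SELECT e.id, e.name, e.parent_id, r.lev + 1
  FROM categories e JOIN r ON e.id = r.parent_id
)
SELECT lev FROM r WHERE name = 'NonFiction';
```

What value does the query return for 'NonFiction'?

Base: id=6 (Toys), parent_id=5, lev 0.
Iteration 1: join on id=5 -> Games (id 5, parent_id=3, lev 1).
Iteration 2: join on id=3 -> NonFiction (id 3, parent_id=2, lev 2).
Iteration 3: join on id=2 -> Board (id 2, parent_id=1, lev 3).
Iteration 4: join on id=1 -> History (id 1, parent_id=NULL, lev 4).
Iteration 5: parent_id is NULL; no match; recursion stops.

2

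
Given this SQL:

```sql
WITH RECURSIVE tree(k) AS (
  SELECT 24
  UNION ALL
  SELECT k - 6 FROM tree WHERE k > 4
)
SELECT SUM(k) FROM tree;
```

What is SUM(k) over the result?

Base: k=24.
Iteration 1: 24 > 4 holds -> k = 24 - 6 = 18.
Iteration 2: 18 > 4 holds -> k = 18 - 6 = 12.
Iteration 3: 12 > 4 holds -> k = 12 - 6 = 6.
Iteration 4: 6 > 4 holds -> k = 6 - 6 = 0.
Iteration 5: 0 > 4 fails; recursion stops.
SUM(k) = 24 + 18 + 12 + 6 + 0 = 60.

60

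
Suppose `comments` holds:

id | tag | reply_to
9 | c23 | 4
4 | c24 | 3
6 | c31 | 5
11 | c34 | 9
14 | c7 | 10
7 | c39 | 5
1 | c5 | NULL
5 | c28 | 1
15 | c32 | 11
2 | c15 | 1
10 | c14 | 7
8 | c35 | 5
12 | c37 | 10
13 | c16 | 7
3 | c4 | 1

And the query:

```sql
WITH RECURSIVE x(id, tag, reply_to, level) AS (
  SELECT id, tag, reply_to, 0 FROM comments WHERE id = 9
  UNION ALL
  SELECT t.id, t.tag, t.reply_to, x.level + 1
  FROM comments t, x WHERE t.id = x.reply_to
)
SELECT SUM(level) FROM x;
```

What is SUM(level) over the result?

6

Base: id=9 (c23), reply_to=4, level 0.
Iteration 1: join on id=4 -> c24 (id 4, reply_to=3, level 1).
Iteration 2: join on id=3 -> c4 (id 3, reply_to=1, level 2).
Iteration 3: join on id=1 -> c5 (id 1, reply_to=NULL, level 3).
Iteration 4: reply_to is NULL; no match; recursion stops.
SUM(level) = 0 + 1 + 2 + 3 = 6.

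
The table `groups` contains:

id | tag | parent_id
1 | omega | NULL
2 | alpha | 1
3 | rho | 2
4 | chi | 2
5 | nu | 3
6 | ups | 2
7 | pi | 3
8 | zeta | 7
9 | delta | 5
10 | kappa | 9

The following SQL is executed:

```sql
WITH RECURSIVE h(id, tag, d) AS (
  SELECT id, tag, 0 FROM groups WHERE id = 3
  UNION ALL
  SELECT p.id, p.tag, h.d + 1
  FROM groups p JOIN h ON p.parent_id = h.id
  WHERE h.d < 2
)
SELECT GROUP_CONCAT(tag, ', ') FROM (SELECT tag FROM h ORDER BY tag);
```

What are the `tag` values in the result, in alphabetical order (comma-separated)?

delta, nu, pi, rho, zeta

Base: id=3 (rho) at d 0.
Iteration 1: rows with parent_id in {3} -> nu (id 5, d 1), pi (id 7, d 1).
Iteration 2: rows with parent_id in {5,7} -> zeta (id 8, d 2), delta (id 9, d 2).
Iteration 3: d < 2 fails for all current rows; recursion stops.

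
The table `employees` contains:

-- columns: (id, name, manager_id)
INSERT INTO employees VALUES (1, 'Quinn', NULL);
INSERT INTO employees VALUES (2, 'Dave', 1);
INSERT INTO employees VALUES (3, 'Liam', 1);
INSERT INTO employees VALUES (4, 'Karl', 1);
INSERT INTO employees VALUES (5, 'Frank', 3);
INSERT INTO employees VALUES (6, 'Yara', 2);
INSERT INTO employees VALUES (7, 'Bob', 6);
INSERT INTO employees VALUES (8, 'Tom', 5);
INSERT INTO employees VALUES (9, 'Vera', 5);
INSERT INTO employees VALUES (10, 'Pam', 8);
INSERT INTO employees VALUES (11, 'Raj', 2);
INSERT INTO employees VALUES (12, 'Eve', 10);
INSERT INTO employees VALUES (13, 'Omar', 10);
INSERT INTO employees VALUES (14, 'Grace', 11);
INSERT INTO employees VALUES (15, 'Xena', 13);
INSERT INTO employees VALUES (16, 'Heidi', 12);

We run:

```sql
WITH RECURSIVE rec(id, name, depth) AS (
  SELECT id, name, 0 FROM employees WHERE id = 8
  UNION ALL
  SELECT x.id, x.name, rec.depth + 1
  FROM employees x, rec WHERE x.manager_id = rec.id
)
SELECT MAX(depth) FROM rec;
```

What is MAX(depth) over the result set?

Base: id=8 (Tom) at depth 0.
Iteration 1: rows with manager_id in {8} -> Pam (id 10, depth 1).
Iteration 2: rows with manager_id in {10} -> Eve (id 12, depth 2), Omar (id 13, depth 2).
Iteration 3: rows with manager_id in {12,13} -> Xena (id 15, depth 3), Heidi (id 16, depth 3).
Iteration 4: no rows with manager_id in {15,16}; recursion stops.
depth values: 0, 1, 2, 2, 3, 3; the maximum is 3.

3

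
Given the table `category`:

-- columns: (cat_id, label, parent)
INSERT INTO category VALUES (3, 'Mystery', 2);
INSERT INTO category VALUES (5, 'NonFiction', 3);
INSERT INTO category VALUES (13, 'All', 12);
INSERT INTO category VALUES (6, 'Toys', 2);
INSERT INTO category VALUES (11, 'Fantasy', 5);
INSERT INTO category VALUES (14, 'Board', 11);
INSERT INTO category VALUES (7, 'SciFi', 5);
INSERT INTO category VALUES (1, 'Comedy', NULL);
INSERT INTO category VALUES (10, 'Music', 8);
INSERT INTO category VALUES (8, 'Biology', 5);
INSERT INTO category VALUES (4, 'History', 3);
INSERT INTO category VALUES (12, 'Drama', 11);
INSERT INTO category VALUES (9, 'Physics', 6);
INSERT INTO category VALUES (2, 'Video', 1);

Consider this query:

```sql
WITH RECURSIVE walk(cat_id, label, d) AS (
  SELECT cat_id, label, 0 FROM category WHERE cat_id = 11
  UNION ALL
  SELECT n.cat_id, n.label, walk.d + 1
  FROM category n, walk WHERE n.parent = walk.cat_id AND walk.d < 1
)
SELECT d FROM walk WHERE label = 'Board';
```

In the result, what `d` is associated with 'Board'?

1

Base: cat_id=11 (Fantasy) at d 0.
Iteration 1: rows with parent in {11} -> Drama (id 12, d 1), Board (id 14, d 1).
Iteration 2: d < 1 fails for all current rows; recursion stops.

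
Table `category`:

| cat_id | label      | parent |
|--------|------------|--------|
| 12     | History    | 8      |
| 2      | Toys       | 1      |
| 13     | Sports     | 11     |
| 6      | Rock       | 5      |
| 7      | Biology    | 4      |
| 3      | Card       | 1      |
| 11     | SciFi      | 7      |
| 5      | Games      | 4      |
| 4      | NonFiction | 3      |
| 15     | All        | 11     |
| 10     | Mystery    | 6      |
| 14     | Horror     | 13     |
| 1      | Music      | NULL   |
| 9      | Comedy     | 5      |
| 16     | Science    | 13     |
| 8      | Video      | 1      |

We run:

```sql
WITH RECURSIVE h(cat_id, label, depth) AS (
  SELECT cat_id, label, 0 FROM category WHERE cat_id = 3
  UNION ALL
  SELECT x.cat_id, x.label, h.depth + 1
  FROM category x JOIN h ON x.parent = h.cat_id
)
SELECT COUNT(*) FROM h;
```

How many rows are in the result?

Base: cat_id=3 (Card) at depth 0.
Iteration 1: rows with parent in {3} -> NonFiction (id 4, depth 1).
Iteration 2: rows with parent in {4} -> Games (id 5, depth 2), Biology (id 7, depth 2).
Iteration 3: rows with parent in {5,7} -> Rock (id 6, depth 3), Comedy (id 9, depth 3), SciFi (id 11, depth 3).
Iteration 4: rows with parent in {6,9,11} -> Mystery (id 10, depth 4), Sports (id 13, depth 4), All (id 15, depth 4).
Iteration 5: rows with parent in {10,13,15} -> Horror (id 14, depth 5), Science (id 16, depth 5).
Iteration 6: no rows with parent in {14,16}; recursion stops.
Total rows emitted: 12.

12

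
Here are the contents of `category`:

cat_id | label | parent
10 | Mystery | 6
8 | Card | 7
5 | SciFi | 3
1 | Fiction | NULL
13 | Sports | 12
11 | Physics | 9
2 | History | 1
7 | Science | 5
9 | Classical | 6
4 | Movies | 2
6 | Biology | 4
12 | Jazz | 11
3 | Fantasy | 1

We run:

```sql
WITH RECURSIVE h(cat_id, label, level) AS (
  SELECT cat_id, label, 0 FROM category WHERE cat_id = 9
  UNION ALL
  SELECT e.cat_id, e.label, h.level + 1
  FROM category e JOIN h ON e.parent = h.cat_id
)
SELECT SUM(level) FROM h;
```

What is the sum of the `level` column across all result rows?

Base: cat_id=9 (Classical) at level 0.
Iteration 1: rows with parent in {9} -> Physics (id 11, level 1).
Iteration 2: rows with parent in {11} -> Jazz (id 12, level 2).
Iteration 3: rows with parent in {12} -> Sports (id 13, level 3).
Iteration 4: no rows with parent in {13}; recursion stops.
SUM(level) = 0 + 1 + 2 + 3 = 6.

6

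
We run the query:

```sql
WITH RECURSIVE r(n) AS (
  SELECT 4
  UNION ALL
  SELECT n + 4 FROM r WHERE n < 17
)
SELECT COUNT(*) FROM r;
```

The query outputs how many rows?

Base: n=4.
Iteration 1: 4 < 17 holds -> n = 4 + 4 = 8.
Iteration 2: 8 < 17 holds -> n = 8 + 4 = 12.
Iteration 3: 12 < 17 holds -> n = 12 + 4 = 16.
Iteration 4: 16 < 17 holds -> n = 16 + 4 = 20.
Iteration 5: 20 < 17 fails; recursion stops.
Total rows emitted: 5.

5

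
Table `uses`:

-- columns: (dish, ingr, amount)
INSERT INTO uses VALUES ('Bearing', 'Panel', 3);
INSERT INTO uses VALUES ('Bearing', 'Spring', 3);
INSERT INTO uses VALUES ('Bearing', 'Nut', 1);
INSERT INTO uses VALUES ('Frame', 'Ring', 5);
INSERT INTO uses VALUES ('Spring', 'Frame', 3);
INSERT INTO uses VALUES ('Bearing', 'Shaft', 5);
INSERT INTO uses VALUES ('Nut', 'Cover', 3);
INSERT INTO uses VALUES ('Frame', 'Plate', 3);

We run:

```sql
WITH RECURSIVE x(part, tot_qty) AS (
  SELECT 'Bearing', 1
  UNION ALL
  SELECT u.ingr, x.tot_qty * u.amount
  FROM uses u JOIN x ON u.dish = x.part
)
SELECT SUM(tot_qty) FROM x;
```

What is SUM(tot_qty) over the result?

Base: (Bearing, tot_qty=1).
Iteration 1: components of {Bearing} -> Nut = 1*1 = 1, Panel = 1*3 = 3, Shaft = 1*5 = 5, Spring = 1*3 = 3.
Iteration 2: components of {Nut,Panel,Shaft,Spring} -> Cover = 1*3 = 3, Frame = 3*3 = 9.
Iteration 3: components of {Cover,Frame} -> Plate = 9*3 = 27, Ring = 9*5 = 45.
Iteration 4: no further components; recursion stops.
SUM(tot_qty) = 1 + 5 + 3 + 3 + 1 + 9 + 3 + 27 + 45 = 97.

97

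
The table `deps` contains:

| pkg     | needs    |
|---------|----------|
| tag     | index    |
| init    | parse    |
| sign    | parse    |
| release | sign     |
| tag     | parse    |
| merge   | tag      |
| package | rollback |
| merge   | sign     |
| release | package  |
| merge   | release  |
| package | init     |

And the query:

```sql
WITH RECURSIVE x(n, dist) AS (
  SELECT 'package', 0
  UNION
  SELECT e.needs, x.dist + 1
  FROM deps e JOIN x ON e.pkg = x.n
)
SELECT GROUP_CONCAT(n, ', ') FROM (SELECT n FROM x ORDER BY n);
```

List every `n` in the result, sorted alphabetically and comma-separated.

Base: (package, dist=0).
Iteration 1: edges from {package} -> (init, dist=1), (rollback, dist=1).
Iteration 2: edges from {init,rollback} -> (parse, dist=2).
Iteration 3: no outgoing edges from {parse}; recursion stops.

init, package, parse, rollback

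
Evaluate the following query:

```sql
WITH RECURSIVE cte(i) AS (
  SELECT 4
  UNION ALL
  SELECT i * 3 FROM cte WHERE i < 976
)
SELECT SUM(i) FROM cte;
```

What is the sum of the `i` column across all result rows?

4372

Base: i=4.
Iteration 1: 4 < 976 holds -> i = 4 * 3 = 12.
Iteration 2: 12 < 976 holds -> i = 12 * 3 = 36.
Iteration 3: 36 < 976 holds -> i = 36 * 3 = 108.
Iteration 4: 108 < 976 holds -> i = 108 * 3 = 324.
Iteration 5: 324 < 976 holds -> i = 324 * 3 = 972.
Iteration 6: 972 < 976 holds -> i = 972 * 3 = 2916.
Iteration 7: 2916 < 976 fails; recursion stops.
SUM(i) = 4 + 12 + 36 + 108 + 324 + 972 + 2916 = 4372.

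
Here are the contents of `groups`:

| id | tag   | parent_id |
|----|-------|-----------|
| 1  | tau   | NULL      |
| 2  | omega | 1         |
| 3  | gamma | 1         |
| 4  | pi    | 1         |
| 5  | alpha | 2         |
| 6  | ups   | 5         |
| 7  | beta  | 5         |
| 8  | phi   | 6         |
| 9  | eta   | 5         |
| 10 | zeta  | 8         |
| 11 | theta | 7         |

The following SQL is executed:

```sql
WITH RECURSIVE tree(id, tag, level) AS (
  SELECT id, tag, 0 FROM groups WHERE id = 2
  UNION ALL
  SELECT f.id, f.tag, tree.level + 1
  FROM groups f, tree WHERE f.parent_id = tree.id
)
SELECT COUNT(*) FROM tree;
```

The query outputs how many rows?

8

Base: id=2 (omega) at level 0.
Iteration 1: rows with parent_id in {2} -> alpha (id 5, level 1).
Iteration 2: rows with parent_id in {5} -> ups (id 6, level 2), beta (id 7, level 2), eta (id 9, level 2).
Iteration 3: rows with parent_id in {6,7,9} -> phi (id 8, level 3), theta (id 11, level 3).
Iteration 4: rows with parent_id in {8,11} -> zeta (id 10, level 4).
Iteration 5: no rows with parent_id in {10}; recursion stops.
Total rows emitted: 8.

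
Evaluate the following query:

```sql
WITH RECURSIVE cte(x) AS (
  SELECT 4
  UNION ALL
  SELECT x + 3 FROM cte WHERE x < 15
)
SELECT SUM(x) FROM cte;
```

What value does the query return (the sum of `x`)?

50

Base: x=4.
Iteration 1: 4 < 15 holds -> x = 4 + 3 = 7.
Iteration 2: 7 < 15 holds -> x = 7 + 3 = 10.
Iteration 3: 10 < 15 holds -> x = 10 + 3 = 13.
Iteration 4: 13 < 15 holds -> x = 13 + 3 = 16.
Iteration 5: 16 < 15 fails; recursion stops.
SUM(x) = 4 + 7 + 10 + 13 + 16 = 50.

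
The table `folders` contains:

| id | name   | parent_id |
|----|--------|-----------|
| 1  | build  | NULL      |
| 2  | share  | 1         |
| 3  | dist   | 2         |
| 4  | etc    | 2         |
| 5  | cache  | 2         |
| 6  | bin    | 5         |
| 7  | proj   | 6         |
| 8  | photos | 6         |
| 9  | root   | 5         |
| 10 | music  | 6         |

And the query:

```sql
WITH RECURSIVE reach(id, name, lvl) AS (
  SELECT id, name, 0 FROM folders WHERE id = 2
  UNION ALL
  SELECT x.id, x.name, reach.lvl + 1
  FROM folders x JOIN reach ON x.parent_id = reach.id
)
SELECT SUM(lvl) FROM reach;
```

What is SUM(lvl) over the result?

16

Base: id=2 (share) at lvl 0.
Iteration 1: rows with parent_id in {2} -> dist (id 3, lvl 1), etc (id 4, lvl 1), cache (id 5, lvl 1).
Iteration 2: rows with parent_id in {3,4,5} -> bin (id 6, lvl 2), root (id 9, lvl 2).
Iteration 3: rows with parent_id in {6,9} -> proj (id 7, lvl 3), photos (id 8, lvl 3), music (id 10, lvl 3).
Iteration 4: no rows with parent_id in {7,8,10}; recursion stops.
SUM(lvl) = 0 + 1 + 1 + 1 + 2 + 2 + 3 + 3 + 3 = 16.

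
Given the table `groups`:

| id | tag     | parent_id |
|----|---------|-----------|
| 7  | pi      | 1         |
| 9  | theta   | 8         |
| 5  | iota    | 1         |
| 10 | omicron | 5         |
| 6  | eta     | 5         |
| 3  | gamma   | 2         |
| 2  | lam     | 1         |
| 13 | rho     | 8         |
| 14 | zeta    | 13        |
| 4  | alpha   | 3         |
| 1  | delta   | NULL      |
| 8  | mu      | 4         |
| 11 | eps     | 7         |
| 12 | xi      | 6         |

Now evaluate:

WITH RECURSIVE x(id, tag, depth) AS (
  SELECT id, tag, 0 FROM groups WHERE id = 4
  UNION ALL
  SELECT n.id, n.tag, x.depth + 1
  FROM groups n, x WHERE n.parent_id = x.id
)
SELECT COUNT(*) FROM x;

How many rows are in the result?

Base: id=4 (alpha) at depth 0.
Iteration 1: rows with parent_id in {4} -> mu (id 8, depth 1).
Iteration 2: rows with parent_id in {8} -> theta (id 9, depth 2), rho (id 13, depth 2).
Iteration 3: rows with parent_id in {9,13} -> zeta (id 14, depth 3).
Iteration 4: no rows with parent_id in {14}; recursion stops.
Total rows emitted: 5.

5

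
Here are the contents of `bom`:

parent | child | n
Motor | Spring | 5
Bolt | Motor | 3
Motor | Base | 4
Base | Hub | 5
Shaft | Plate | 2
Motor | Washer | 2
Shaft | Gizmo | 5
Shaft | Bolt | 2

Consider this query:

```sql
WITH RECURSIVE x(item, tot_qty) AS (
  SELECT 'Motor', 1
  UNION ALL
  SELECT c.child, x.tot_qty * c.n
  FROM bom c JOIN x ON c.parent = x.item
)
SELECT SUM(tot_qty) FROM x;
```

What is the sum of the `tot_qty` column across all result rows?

32

Base: (Motor, tot_qty=1).
Iteration 1: components of {Motor} -> Base = 1*4 = 4, Spring = 1*5 = 5, Washer = 1*2 = 2.
Iteration 2: components of {Base,Spring,Washer} -> Hub = 4*5 = 20.
Iteration 3: no further components; recursion stops.
SUM(tot_qty) = 1 + 5 + 4 + 2 + 20 = 32.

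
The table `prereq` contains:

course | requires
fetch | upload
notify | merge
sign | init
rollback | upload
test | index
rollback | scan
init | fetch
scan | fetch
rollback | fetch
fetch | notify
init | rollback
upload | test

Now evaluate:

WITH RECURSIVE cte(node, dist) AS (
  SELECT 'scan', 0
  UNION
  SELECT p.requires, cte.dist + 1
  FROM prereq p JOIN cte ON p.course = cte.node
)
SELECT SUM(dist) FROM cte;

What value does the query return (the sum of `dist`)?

15

Base: (scan, dist=0).
Iteration 1: edges from {scan} -> (fetch, dist=1).
Iteration 2: edges from {fetch} -> (notify, dist=2), (upload, dist=2).
Iteration 3: edges from {notify,upload} -> (merge, dist=3), (test, dist=3).
Iteration 4: edges from {merge,test} -> (index, dist=4).
Iteration 5: no outgoing edges from {index}; recursion stops.
SUM(dist) = 0 + 1 + 2 + 2 + 3 + 3 + 4 = 15.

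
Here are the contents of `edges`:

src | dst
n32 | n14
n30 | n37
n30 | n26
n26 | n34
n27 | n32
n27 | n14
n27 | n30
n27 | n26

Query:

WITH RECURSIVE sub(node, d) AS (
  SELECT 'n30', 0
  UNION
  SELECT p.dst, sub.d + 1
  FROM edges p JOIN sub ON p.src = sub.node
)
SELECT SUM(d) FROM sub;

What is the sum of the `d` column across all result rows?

4

Base: (n30, d=0).
Iteration 1: edges from {n30} -> (n26, d=1), (n37, d=1).
Iteration 2: edges from {n26,n37} -> (n34, d=2).
Iteration 3: no outgoing edges from {n34}; recursion stops.
SUM(d) = 0 + 1 + 1 + 2 = 4.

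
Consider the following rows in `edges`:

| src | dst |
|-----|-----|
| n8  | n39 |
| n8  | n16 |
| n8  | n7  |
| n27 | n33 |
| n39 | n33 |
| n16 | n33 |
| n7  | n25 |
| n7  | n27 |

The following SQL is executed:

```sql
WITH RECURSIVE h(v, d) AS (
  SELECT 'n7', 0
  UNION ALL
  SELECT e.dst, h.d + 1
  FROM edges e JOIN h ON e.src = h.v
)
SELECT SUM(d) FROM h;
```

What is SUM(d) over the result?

4

Base: (n7, d=0).
Iteration 1: edges from {n7} -> (n25, d=1), (n27, d=1).
Iteration 2: edges from {n25,n27} -> (n33, d=2).
Iteration 3: no outgoing edges from {n33}; recursion stops.
SUM(d) = 0 + 1 + 1 + 2 = 4.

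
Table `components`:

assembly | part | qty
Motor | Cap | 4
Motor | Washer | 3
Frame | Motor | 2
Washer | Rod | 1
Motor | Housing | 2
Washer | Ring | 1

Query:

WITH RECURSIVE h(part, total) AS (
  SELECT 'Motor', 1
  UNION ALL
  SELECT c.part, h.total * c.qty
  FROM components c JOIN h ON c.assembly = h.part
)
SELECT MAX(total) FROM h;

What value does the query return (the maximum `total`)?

4

Base: (Motor, total=1).
Iteration 1: components of {Motor} -> Cap = 1*4 = 4, Housing = 1*2 = 2, Washer = 1*3 = 3.
Iteration 2: components of {Cap,Housing,Washer} -> Ring = 3*1 = 3, Rod = 3*1 = 3.
Iteration 3: no further components; recursion stops.
total values: 1, 4, 3, 2, 3, 3; the maximum is 4.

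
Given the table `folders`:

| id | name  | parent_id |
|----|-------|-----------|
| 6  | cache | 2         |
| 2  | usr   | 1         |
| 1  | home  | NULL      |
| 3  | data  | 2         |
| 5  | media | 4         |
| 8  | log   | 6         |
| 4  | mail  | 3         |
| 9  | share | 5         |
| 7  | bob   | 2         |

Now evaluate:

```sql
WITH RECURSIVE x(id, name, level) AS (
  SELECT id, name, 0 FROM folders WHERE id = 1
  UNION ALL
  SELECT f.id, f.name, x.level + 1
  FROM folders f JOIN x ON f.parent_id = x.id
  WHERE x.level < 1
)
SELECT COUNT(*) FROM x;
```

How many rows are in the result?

2

Base: id=1 (home) at level 0.
Iteration 1: rows with parent_id in {1} -> usr (id 2, level 1).
Iteration 2: level < 1 fails for all current rows; recursion stops.
Total rows emitted: 2.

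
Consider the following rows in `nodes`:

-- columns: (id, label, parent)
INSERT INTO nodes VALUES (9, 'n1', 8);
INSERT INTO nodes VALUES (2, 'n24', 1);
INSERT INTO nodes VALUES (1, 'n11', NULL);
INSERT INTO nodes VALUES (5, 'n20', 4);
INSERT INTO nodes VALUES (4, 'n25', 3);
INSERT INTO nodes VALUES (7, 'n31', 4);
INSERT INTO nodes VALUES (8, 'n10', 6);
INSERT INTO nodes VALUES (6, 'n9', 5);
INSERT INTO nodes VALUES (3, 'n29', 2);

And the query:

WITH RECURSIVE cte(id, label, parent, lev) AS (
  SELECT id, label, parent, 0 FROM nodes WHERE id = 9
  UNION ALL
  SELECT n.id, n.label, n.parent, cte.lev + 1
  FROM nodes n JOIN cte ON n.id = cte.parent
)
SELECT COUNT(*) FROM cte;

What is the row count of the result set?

8

Base: id=9 (n1), parent=8, lev 0.
Iteration 1: join on id=8 -> n10 (id 8, parent=6, lev 1).
Iteration 2: join on id=6 -> n9 (id 6, parent=5, lev 2).
Iteration 3: join on id=5 -> n20 (id 5, parent=4, lev 3).
Iteration 4: join on id=4 -> n25 (id 4, parent=3, lev 4).
Iteration 5: join on id=3 -> n29 (id 3, parent=2, lev 5).
Iteration 6: join on id=2 -> n24 (id 2, parent=1, lev 6).
Iteration 7: join on id=1 -> n11 (id 1, parent=NULL, lev 7).
Iteration 8: parent is NULL; no match; recursion stops.
Total rows emitted: 8.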